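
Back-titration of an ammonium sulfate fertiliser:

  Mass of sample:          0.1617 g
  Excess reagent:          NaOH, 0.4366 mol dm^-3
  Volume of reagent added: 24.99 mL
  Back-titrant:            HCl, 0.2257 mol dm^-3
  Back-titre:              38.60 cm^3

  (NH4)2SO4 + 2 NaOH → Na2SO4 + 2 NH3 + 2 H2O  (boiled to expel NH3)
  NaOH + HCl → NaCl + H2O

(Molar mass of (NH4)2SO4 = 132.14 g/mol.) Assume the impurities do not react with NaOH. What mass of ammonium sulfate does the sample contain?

n(NaOH) added = 0.02499 × 0.4366 = 0.01091 mol
n(HCl) used in back-titration = 0.03860 × 0.2257 = 8.712 × 10^-3 mol
n(NaOH) left over = 8.712 × 10^-3 mol (1:1 ratio)
n(NaOH) consumed by analyte = 0.01091 − 8.712 × 10^-3 = 2.199 × 10^-3 mol
From the 1:2 ratio, n((NH4)2SO4) = 1/2 × 2.199 × 10^-3 = 1.099 × 10^-3 mol
mass of (NH4)2SO4 = 1.099 × 10^-3 × 132.14 = 0.1453 g

0.1453 g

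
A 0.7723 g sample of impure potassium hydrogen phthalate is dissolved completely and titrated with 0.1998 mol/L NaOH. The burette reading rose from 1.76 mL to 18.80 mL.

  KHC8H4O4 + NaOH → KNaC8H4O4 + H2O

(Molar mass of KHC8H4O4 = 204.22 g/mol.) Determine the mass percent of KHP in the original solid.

n(NaOH) = 0.01704 L × 0.1998 mol/L = 3.405 × 10^-3 mol
n(KHC8H4O4) = 3.405 × 10^-3 mol (1:1 ratio)
mass of KHC8H4O4 = 3.405 × 10^-3 × 204.22 g/mol = 0.6953 g
% KHC8H4O4 = 0.6953 / 0.7723 × 100 = 90.03 %

90.03 %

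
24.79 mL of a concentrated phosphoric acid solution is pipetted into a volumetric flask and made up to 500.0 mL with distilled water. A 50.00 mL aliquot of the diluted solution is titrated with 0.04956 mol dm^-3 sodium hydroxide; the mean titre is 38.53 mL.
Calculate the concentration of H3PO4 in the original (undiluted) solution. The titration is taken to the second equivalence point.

H3PO4 + 2 NaOH → Na2HPO4 + 2 H2O
n(NaOH) = 0.03853 × 0.04956 = 1.910 × 10^-3 mol
From the 1:2 ratio, n(H3PO4) in the aliquot = 1/2 × 1.910 × 10^-3 = 9.548 × 10^-4 mol
[H3PO4]_dilute = 9.548 × 10^-4 / 0.05000 = 0.01910 mol/L
Dilution factor = 500.0 / 24.79 = 20.17
[H3PO4]_stock = 0.01910 × 20.17 = 0.3851 mol/L

0.3851 mol/L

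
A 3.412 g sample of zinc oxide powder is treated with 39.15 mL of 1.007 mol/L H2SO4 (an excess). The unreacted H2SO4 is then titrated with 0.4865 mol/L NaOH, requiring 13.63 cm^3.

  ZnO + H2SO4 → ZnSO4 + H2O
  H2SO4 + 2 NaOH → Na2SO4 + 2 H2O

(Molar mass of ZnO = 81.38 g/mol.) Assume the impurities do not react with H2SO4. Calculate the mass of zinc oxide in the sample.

2.939 g

n(H2SO4) added = 0.03915 × 1.007 = 0.03942 mol
n(NaOH) used in back-titration = 0.01363 × 0.4865 = 6.631 × 10^-3 mol
From the 1:2 ratio, n(H2SO4) left over = 1/2 × 6.631 × 10^-3 = 3.315 × 10^-3 mol
n(H2SO4) consumed by analyte = 0.03942 − 3.315 × 10^-3 = 0.03611 mol
n(ZnO) = 0.03611 mol (1:1 ratio)
mass of ZnO = 0.03611 × 81.38 = 2.939 g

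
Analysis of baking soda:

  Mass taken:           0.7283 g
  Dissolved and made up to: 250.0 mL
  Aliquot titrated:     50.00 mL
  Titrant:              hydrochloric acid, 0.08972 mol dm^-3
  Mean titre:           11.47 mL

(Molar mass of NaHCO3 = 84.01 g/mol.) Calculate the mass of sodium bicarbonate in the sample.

NaHCO3 + HCl → NaCl + H2O + CO2
n(HCl) per titration = 0.01147 × 0.08972 = 1.029 × 10^-3 mol
n(NaHCO3) in each aliquot = 1.029 × 10^-3 mol (1:1 ratio)
n(NaHCO3) in the whole flask = 1.029 × 10^-3 × 250.0/50.00 = 5.145 × 10^-3 mol
mass of NaHCO3 = 5.145 × 10^-3 × 84.01 = 0.4323 g

0.4323 g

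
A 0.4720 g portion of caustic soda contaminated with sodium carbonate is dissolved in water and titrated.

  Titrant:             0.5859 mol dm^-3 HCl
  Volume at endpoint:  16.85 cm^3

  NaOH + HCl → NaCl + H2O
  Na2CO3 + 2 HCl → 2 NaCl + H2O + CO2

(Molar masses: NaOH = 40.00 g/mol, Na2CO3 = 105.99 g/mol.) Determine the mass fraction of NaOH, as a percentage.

33.38 %

n(HCl) = 0.01685 × 0.5859 = 9.872 × 10^-3 mol
Let x = n(NaOH), y = n(Na2CO3).
Titrant: 1x + 2y = 9.872 × 10^-3;  mass: 40.00x + 105.99y = 0.4720
Solving, x = 3.939 × 10^-3 mol, y = 2.967 × 10^-3 mol
mass of NaOH = 3.939 × 10^-3 × 40.00 = 0.1576 g
% NaOH = 0.1576 / 0.4720 × 100 = 33.38 %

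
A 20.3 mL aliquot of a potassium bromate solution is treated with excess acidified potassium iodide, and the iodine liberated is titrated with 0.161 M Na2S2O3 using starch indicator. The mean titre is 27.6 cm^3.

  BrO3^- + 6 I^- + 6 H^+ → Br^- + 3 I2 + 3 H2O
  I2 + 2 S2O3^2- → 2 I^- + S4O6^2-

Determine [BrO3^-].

0.0365 M

n(S2O3^2-) = 0.0276 × 0.161 = 4.44 × 10^-3 mol
n(I2) = n(S2O3^2-)/2 = 2.22 × 10^-3 mol
From the 1:3 ratio, n(BrO3^-) in the aliquot = 1/3 × 2.22 × 10^-3 = 7.41 × 10^-4 mol
[BrO3^-] = 7.41 × 10^-4 / 0.0203 = 0.0365 mol/L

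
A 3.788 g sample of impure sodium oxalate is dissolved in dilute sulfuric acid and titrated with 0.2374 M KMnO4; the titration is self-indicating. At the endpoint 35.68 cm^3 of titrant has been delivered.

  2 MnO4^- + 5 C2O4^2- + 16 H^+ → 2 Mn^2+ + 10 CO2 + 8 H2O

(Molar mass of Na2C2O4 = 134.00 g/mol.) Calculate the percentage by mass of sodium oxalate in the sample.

n(KMnO4) = 0.03568 L × 0.2374 mol/L = 8.470 × 10^-3 mol
From the 5:2 ratio, n(Na2C2O4) = 5/2 × 8.470 × 10^-3 = 0.02118 mol
mass of Na2C2O4 = 0.02118 × 134.00 g/mol = 2.838 g
% Na2C2O4 = 2.838 / 3.788 × 100 = 74.91 %

74.91 %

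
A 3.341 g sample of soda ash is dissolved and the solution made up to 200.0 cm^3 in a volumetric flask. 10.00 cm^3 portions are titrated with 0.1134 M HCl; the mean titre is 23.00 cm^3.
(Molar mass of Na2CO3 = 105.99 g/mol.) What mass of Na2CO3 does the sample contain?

2.764 g

Na2CO3 + 2 HCl → 2 NaCl + H2O + CO2
n(HCl) per titration = 0.02300 × 0.1134 = 2.608 × 10^-3 mol
From the 1:2 ratio, n(Na2CO3) in each aliquot = 1/2 × 2.608 × 10^-3 = 1.304 × 10^-3 mol
n(Na2CO3) in the whole flask = 1.304 × 10^-3 × 200.0/10.00 = 0.02608 mol
mass of Na2CO3 = 0.02608 × 105.99 = 2.764 g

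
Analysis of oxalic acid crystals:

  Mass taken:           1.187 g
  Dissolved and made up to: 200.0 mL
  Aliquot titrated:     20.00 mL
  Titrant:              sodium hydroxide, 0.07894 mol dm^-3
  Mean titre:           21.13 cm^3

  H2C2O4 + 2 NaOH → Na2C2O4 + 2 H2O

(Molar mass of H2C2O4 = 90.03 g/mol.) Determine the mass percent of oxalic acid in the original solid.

63.26 %

n(NaOH) per titration = 0.02113 × 0.07894 = 1.668 × 10^-3 mol
From the 1:2 ratio, n(H2C2O4) in each aliquot = 1/2 × 1.668 × 10^-3 = 8.340 × 10^-4 mol
n(H2C2O4) in the whole flask = 8.340 × 10^-4 × 200.0/20.00 = 8.340 × 10^-3 mol
mass of H2C2O4 = 8.340 × 10^-3 × 90.03 = 0.7509 g
% H2C2O4 = 0.7509 / 1.187 × 100 = 63.26 %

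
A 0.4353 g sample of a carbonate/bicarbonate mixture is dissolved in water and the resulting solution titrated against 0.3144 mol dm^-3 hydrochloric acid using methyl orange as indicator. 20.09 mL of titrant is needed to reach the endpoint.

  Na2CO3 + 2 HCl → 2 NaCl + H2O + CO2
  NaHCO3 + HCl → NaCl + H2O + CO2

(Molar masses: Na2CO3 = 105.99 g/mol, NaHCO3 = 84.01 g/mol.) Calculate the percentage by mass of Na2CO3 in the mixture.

n(HCl) = 0.02009 × 0.3144 = 6.316 × 10^-3 mol
Let x = n(Na2CO3), y = n(NaHCO3).
Titrant: 2x + 1y = 6.316 × 10^-3;  mass: 105.99x + 84.01y = 0.4353
Solving, x = 1.537 × 10^-3 mol, y = 3.243 × 10^-3 mol
mass of Na2CO3 = 1.537 × 10^-3 × 105.99 = 0.1629 g
% Na2CO3 = 0.1629 / 0.4353 × 100 = 37.42 %

37.42 %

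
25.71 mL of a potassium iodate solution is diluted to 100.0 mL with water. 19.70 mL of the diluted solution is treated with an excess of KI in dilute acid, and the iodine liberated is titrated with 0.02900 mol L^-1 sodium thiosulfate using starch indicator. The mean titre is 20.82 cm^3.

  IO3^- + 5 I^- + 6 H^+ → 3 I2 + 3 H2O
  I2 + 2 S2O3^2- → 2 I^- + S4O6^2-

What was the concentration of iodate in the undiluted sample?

n(S2O3^2-) = 0.02082 × 0.02900 = 6.038 × 10^-4 mol
n(I2) = n(S2O3^2-)/2 = 3.019 × 10^-4 mol
From the 1:3 ratio, n(IO3^-) in the aliquot = 1/3 × 3.019 × 10^-4 = 1.006 × 10^-4 mol
[IO3^-]_dilute = 1.006 × 10^-4 / 0.01970 = 0.005108 mol/L
[IO3^-]_original = 0.005108 × 100.0/25.71 = 0.01987 mol/L

0.01987 mol/L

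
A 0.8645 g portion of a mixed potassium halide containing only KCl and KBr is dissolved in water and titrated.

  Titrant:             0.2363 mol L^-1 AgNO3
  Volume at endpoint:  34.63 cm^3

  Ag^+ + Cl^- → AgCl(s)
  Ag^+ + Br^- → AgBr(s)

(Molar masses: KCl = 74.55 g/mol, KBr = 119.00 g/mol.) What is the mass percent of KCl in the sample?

21.20 %

n(AgNO3) = 0.03463 × 0.2363 = 8.183 × 10^-3 mol
Let x = n(KCl), y = n(KBr).
Titrant: 1x + 1y = 8.183 × 10^-3;  mass: 74.55x + 119.00y = 0.8645
Solving, x = 2.459 × 10^-3 mol, y = 5.724 × 10^-3 mol
mass of KCl = 2.459 × 10^-3 × 74.55 = 0.1833 g
% KCl = 0.1833 / 0.8645 × 100 = 21.20 %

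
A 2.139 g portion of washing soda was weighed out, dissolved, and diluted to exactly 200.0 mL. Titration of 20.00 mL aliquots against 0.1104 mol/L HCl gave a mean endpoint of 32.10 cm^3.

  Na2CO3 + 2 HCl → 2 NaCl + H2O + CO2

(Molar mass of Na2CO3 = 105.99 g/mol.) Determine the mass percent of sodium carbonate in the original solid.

n(HCl) per titration = 0.03210 × 0.1104 = 3.544 × 10^-3 mol
From the 1:2 ratio, n(Na2CO3) in each aliquot = 1/2 × 3.544 × 10^-3 = 1.772 × 10^-3 mol
n(Na2CO3) in the whole flask = 1.772 × 10^-3 × 200.0/20.00 = 0.01772 mol
mass of Na2CO3 = 0.01772 × 105.99 = 1.878 g
% Na2CO3 = 1.878 / 2.139 × 100 = 87.80 %

87.80 %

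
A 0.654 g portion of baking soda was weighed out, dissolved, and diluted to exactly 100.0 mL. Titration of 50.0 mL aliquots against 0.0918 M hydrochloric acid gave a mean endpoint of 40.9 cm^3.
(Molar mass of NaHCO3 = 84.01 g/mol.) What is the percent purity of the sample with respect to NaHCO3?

96.5 %

NaHCO3 + HCl → NaCl + H2O + CO2
n(HCl) per titration = 0.0409 × 0.0918 = 3.75 × 10^-3 mol
n(NaHCO3) in each aliquot = 3.75 × 10^-3 mol (1:1 ratio)
n(NaHCO3) in the whole flask = 3.75 × 10^-3 × 100.0/50.0 = 7.51 × 10^-3 mol
mass of NaHCO3 = 7.51 × 10^-3 × 84.01 = 0.631 g
% NaHCO3 = 0.631 / 0.654 × 100 = 96.5 %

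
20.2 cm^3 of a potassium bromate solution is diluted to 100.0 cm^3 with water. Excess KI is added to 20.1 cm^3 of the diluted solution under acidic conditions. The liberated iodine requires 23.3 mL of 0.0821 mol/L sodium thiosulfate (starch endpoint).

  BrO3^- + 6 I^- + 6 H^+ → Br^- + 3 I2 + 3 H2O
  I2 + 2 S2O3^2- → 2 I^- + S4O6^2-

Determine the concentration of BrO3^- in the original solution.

n(S2O3^2-) = 0.0233 × 0.0821 = 1.91 × 10^-3 mol
n(I2) = n(S2O3^2-)/2 = 9.56 × 10^-4 mol
From the 1:3 ratio, n(BrO3^-) in the aliquot = 1/3 × 9.56 × 10^-4 = 3.19 × 10^-4 mol
[BrO3^-]_dilute = 3.19 × 10^-4 / 0.0201 = 0.0159 mol/L
[BrO3^-]_original = 0.0159 × 100.0/20.2 = 0.0785 mol/L

0.0785 mol/L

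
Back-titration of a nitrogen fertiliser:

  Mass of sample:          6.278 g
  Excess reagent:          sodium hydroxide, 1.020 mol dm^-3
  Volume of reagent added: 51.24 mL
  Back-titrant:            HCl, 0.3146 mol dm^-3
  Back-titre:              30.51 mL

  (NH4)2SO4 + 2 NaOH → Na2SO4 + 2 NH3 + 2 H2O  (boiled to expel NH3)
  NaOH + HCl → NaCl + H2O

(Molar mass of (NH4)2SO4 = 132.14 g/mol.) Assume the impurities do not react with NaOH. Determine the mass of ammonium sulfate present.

n(NaOH) added = 0.05124 × 1.020 = 0.05226 mol
n(HCl) used in back-titration = 0.03051 × 0.3146 = 9.598 × 10^-3 mol
n(NaOH) left over = 9.598 × 10^-3 mol (1:1 ratio)
n(NaOH) consumed by analyte = 0.05226 − 9.598 × 10^-3 = 0.04267 mol
From the 1:2 ratio, n((NH4)2SO4) = 1/2 × 0.04267 = 0.02133 mol
mass of (NH4)2SO4 = 0.02133 × 132.14 = 2.819 g

2.819 g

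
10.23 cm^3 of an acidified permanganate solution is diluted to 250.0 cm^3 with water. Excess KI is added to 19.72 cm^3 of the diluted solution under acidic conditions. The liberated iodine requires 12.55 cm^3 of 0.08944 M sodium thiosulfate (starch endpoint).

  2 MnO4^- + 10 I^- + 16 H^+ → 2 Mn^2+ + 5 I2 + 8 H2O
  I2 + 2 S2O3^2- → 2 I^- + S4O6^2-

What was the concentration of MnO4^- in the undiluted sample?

n(S2O3^2-) = 0.01255 × 0.08944 = 1.122 × 10^-3 mol
n(I2) = n(S2O3^2-)/2 = 5.612 × 10^-4 mol
From the 2:5 ratio, n(MnO4^-) in the aliquot = 2/5 × 5.612 × 10^-4 = 2.245 × 10^-4 mol
[MnO4^-]_dilute = 2.245 × 10^-4 / 0.01972 = 0.01138 mol/L
[MnO4^-]_original = 0.01138 × 250.0/10.23 = 0.2782 mol/L

0.2782 M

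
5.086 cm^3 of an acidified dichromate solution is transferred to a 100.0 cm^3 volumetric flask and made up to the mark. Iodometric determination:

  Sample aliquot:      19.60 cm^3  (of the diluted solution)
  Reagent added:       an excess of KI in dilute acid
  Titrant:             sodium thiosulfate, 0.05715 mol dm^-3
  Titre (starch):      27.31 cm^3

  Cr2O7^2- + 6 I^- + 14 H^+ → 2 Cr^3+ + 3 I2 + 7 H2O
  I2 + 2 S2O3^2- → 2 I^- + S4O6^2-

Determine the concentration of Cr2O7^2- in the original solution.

n(S2O3^2-) = 0.02731 × 0.05715 = 1.561 × 10^-3 mol
n(I2) = n(S2O3^2-)/2 = 7.804 × 10^-4 mol
From the 1:3 ratio, n(Cr2O7^2-) in the aliquot = 1/3 × 7.804 × 10^-4 = 2.601 × 10^-4 mol
[Cr2O7^2-]_dilute = 2.601 × 10^-4 / 0.01960 = 0.01327 mol/L
[Cr2O7^2-]_original = 0.01327 × 100.0/5.086 = 0.2609 mol/L

0.2609 mol/L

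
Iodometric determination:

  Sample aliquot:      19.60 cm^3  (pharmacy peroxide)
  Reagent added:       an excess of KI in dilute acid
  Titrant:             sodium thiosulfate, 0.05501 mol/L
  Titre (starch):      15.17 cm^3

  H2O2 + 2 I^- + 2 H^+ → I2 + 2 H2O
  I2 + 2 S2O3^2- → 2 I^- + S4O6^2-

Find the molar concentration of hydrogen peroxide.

n(S2O3^2-) = 0.01517 × 0.05501 = 8.345 × 10^-4 mol
n(I2) = n(S2O3^2-)/2 = 4.173 × 10^-4 mol
n(H2O2) in the aliquot = 4.173 × 10^-4 mol (1:1 ratio)
[H2O2] = 4.173 × 10^-4 / 0.01960 = 0.02129 mol/L

0.02129 mol/L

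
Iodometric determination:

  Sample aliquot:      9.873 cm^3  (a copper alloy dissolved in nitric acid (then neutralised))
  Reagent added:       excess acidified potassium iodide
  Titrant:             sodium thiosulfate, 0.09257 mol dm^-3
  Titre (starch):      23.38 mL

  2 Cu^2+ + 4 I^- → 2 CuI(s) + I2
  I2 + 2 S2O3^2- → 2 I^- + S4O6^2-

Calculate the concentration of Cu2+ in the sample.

n(S2O3^2-) = 0.02338 × 0.09257 = 2.164 × 10^-3 mol
n(I2) = n(S2O3^2-)/2 = 1.082 × 10^-3 mol
From the 2:1 ratio, n(Cu2+) in the aliquot = 2/1 × 1.082 × 10^-3 = 2.164 × 10^-3 mol
[Cu2+] = 2.164 × 10^-3 / 0.009873 = 0.2192 mol/L

0.2192 mol/L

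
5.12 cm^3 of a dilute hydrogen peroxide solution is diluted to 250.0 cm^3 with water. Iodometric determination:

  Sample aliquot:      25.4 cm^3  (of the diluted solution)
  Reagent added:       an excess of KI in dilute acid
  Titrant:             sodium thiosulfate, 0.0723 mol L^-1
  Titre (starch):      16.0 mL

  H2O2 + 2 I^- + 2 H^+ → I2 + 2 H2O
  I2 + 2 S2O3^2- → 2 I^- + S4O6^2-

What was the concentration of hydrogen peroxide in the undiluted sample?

n(S2O3^2-) = 0.0160 × 0.0723 = 1.16 × 10^-3 mol
n(I2) = n(S2O3^2-)/2 = 5.78 × 10^-4 mol
n(H2O2) in the aliquot = 5.78 × 10^-4 mol (1:1 ratio)
[H2O2]_dilute = 5.78 × 10^-4 / 0.0254 = 0.0228 mol/L
[H2O2]_original = 0.0228 × 250.0/5.12 = 1.11 mol/L

1.11 mol/L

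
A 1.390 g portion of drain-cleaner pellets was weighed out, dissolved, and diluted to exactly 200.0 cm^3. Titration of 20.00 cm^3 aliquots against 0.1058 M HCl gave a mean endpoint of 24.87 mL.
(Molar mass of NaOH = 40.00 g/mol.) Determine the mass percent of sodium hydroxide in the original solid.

75.72 %

NaOH + HCl → NaCl + H2O
n(HCl) per titration = 0.02487 × 0.1058 = 2.631 × 10^-3 mol
n(NaOH) in each aliquot = 2.631 × 10^-3 mol (1:1 ratio)
n(NaOH) in the whole flask = 2.631 × 10^-3 × 200.0/20.00 = 0.02631 mol
mass of NaOH = 0.02631 × 40.00 = 1.052 g
% NaOH = 1.052 / 1.390 × 100 = 75.72 %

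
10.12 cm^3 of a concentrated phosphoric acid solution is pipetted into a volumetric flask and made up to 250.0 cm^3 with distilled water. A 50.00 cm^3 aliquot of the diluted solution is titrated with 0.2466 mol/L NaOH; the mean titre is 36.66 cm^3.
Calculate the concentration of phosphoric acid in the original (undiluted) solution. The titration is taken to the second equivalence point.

2.233 mol/L

H3PO4 + 2 NaOH → Na2HPO4 + 2 H2O
n(NaOH) = 0.03666 × 0.2466 = 9.040 × 10^-3 mol
From the 1:2 ratio, n(H3PO4) in the aliquot = 1/2 × 9.040 × 10^-3 = 4.520 × 10^-3 mol
[H3PO4]_dilute = 4.520 × 10^-3 / 0.05000 = 0.09040 mol/L
Dilution factor = 250.0 / 10.12 = 24.70
[H3PO4]_stock = 0.09040 × 24.70 = 2.233 mol/L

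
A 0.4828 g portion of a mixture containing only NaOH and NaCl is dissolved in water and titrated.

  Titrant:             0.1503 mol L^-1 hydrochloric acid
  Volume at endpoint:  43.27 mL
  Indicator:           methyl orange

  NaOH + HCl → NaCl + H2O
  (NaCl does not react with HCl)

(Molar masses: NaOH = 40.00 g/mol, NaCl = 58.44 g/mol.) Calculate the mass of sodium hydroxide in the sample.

0.2601 g

n(HCl) = 0.04327 × 0.1503 = 6.503 × 10^-3 mol
Let x = n(NaOH), y = n(NaCl).
Titrant: 1x = 6.503 × 10^-3;  mass: 40.00x + 58.44y = 0.4828
Solving, x = 6.503 × 10^-3 mol, y = 3.810 × 10^-3 mol
mass of NaOH = 6.503 × 10^-3 × 40.00 = 0.2601 g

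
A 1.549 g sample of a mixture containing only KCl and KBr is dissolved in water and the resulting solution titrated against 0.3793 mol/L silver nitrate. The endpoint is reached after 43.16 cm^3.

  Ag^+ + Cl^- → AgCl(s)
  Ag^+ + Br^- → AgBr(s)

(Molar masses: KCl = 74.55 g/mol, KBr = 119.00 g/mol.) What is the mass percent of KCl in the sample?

n(AgNO3) = 0.04316 × 0.3793 = 0.01637 mol
Let x = n(KCl), y = n(KBr).
Titrant: 1x + 1y = 0.01637;  mass: 74.55x + 119.00y = 1.549
Solving, x = 8.979 × 10^-3 mol, y = 7.392 × 10^-3 mol
mass of KCl = 8.979 × 10^-3 × 74.55 = 0.6694 g
% KCl = 0.6694 / 1.549 × 100 = 43.21 %

43.21 %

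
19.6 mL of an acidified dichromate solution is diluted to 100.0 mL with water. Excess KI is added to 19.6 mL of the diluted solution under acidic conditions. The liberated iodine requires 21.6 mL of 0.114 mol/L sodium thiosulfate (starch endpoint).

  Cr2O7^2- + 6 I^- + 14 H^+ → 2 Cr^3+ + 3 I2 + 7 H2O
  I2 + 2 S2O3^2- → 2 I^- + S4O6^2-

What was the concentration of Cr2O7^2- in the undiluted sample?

n(S2O3^2-) = 0.0216 × 0.114 = 2.46 × 10^-3 mol
n(I2) = n(S2O3^2-)/2 = 1.23 × 10^-3 mol
From the 1:3 ratio, n(Cr2O7^2-) in the aliquot = 1/3 × 1.23 × 10^-3 = 4.10 × 10^-4 mol
[Cr2O7^2-]_dilute = 4.10 × 10^-4 / 0.0196 = 0.0209 mol/L
[Cr2O7^2-]_original = 0.0209 × 100.0/19.6 = 0.107 mol/L

0.107 mol/L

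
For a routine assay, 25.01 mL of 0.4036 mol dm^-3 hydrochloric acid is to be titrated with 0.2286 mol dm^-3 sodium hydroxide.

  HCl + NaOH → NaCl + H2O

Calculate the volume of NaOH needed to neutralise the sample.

44.16 mL

n(HCl) = 0.02501 L × 0.4036 mol/L = 0.01009 mol
n(NaOH) = 0.01009 mol (1:1 stoichiometry)
V(NaOH) = 0.01009 mol / 0.2286 mol/L = 0.04416 L = 44.16 mL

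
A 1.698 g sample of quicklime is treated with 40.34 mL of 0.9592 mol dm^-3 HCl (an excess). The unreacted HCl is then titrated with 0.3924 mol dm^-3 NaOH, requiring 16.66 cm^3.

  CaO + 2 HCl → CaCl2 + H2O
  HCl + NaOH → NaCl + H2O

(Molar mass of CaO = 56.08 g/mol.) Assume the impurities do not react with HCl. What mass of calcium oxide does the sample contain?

n(HCl) added = 0.04034 × 0.9592 = 0.03869 mol
n(NaOH) used in back-titration = 0.01666 × 0.3924 = 6.537 × 10^-3 mol
n(HCl) left over = 6.537 × 10^-3 mol (1:1 ratio)
n(HCl) consumed by analyte = 0.03869 − 6.537 × 10^-3 = 0.03216 mol
From the 1:2 ratio, n(CaO) = 1/2 × 0.03216 = 0.01608 mol
mass of CaO = 0.01608 × 56.08 = 0.9017 g

0.9017 g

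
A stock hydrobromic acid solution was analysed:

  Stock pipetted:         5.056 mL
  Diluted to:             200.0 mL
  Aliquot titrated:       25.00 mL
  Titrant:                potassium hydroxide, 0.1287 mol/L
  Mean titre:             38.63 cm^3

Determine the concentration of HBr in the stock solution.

HBr + KOH → KBr + H2O
n(KOH) = 0.03863 × 0.1287 = 4.972 × 10^-3 mol
n(HBr) in the aliquot = 4.972 × 10^-3 mol (1:1 ratio)
[HBr]_dilute = 4.972 × 10^-3 / 0.02500 = 0.1989 mol/L
Dilution factor = 200.0 / 5.056 = 39.56
[HBr]_stock = 0.1989 × 39.56 = 7.867 mol/L

7.867 mol/L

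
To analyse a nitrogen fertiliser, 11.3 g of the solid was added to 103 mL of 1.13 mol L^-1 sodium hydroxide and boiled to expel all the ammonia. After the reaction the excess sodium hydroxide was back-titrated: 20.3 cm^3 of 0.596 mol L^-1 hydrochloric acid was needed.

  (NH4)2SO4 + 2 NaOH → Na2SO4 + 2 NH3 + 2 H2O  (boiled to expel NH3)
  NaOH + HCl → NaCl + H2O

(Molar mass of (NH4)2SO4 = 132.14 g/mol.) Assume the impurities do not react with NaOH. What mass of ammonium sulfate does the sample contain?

6.89 g

n(NaOH) added = 0.103 × 1.13 = 0.116 mol
n(HCl) used in back-titration = 0.0203 × 0.596 = 0.0121 mol
n(NaOH) left over = 0.0121 mol (1:1 ratio)
n(NaOH) consumed by analyte = 0.116 − 0.0121 = 0.104 mol
From the 1:2 ratio, n((NH4)2SO4) = 1/2 × 0.104 = 0.0521 mol
mass of (NH4)2SO4 = 0.0521 × 132.14 = 6.89 g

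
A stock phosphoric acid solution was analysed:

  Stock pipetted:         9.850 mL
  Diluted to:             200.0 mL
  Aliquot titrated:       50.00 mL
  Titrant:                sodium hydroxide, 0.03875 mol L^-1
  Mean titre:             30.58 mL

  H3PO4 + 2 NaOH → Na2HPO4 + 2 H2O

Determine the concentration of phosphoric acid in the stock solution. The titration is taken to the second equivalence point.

0.2406 mol/L

n(NaOH) = 0.03058 × 0.03875 = 1.185 × 10^-3 mol
From the 1:2 ratio, n(H3PO4) in the aliquot = 1/2 × 1.185 × 10^-3 = 5.925 × 10^-4 mol
[H3PO4]_dilute = 5.925 × 10^-4 / 0.05000 = 0.01185 mol/L
Dilution factor = 200.0 / 9.850 = 20.30
[H3PO4]_stock = 0.01185 × 20.30 = 0.2406 mol/L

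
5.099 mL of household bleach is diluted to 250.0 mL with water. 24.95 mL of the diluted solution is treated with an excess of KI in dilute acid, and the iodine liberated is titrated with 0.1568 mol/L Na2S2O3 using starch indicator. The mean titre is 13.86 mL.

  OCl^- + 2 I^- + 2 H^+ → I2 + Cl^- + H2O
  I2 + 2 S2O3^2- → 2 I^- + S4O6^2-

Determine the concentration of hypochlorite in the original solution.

n(S2O3^2-) = 0.01386 × 0.1568 = 2.173 × 10^-3 mol
n(I2) = n(S2O3^2-)/2 = 1.087 × 10^-3 mol
n(OCl^-) in the aliquot = 1.087 × 10^-3 mol (1:1 ratio)
[OCl^-]_dilute = 1.087 × 10^-3 / 0.02495 = 0.04355 mol/L
[OCl^-]_original = 0.04355 × 250.0/5.099 = 2.135 mol/L

2.135 mol/L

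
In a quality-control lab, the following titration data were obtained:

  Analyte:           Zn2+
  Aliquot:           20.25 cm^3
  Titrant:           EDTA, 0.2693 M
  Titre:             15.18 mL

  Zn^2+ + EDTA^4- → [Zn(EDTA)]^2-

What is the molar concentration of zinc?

n(EDTA) = 0.01518 L × 0.2693 mol/L = 4.088 × 10^-3 mol
n(Zn2+) = 4.088 × 10^-3 mol (1:1 mole ratio)
[Zn2+] = 4.088 × 10^-3 mol / 0.02025 L = 0.2019 mol/L

0.2019 M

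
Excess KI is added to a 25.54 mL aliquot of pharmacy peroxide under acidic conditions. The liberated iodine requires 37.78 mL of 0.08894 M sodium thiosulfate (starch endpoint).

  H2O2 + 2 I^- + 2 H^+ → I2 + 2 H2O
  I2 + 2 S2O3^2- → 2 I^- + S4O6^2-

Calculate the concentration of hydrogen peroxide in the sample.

0.06578 M

n(S2O3^2-) = 0.03778 × 0.08894 = 3.360 × 10^-3 mol
n(I2) = n(S2O3^2-)/2 = 1.680 × 10^-3 mol
n(H2O2) in the aliquot = 1.680 × 10^-3 mol (1:1 ratio)
[H2O2] = 1.680 × 10^-3 / 0.02554 = 0.06578 mol/L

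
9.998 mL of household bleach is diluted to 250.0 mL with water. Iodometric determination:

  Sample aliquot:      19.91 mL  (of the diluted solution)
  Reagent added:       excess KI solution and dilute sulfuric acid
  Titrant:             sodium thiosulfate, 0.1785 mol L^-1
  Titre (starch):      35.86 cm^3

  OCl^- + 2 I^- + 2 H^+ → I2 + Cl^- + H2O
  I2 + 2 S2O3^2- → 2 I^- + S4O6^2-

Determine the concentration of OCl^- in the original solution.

n(S2O3^2-) = 0.03586 × 0.1785 = 6.401 × 10^-3 mol
n(I2) = n(S2O3^2-)/2 = 3.201 × 10^-3 mol
n(OCl^-) in the aliquot = 3.201 × 10^-3 mol (1:1 ratio)
[OCl^-]_dilute = 3.201 × 10^-3 / 0.01991 = 0.1607 mol/L
[OCl^-]_original = 0.1607 × 250.0/9.998 = 4.020 mol/L

4.020 mol/L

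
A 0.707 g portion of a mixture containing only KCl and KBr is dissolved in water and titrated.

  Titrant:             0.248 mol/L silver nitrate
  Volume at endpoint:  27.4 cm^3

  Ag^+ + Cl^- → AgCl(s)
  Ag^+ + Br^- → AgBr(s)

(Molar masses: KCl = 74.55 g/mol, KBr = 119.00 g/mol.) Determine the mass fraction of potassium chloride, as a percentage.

24.1 %

n(AgNO3) = 0.0274 × 0.248 = 6.80 × 10^-3 mol
Let x = n(KCl), y = n(KBr).
Titrant: 1x + 1y = 6.80 × 10^-3;  mass: 74.55x + 119.00y = 0.707
Solving, x = 2.29 × 10^-3 mol, y = 4.51 × 10^-3 mol
mass of KCl = 2.29 × 10^-3 × 74.55 = 0.170 g
% KCl = 0.170 / 0.707 × 100 = 24.1 %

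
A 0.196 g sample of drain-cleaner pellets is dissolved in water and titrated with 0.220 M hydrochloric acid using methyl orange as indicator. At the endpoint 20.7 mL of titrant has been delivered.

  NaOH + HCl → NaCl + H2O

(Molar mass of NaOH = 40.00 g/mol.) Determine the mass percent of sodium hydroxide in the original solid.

n(HCl) = 0.0207 L × 0.220 mol/L = 4.55 × 10^-3 mol
n(NaOH) = 4.55 × 10^-3 mol (1:1 ratio)
mass of NaOH = 4.55 × 10^-3 × 40.00 g/mol = 0.182 g
% NaOH = 0.182 / 0.196 × 100 = 92.9 %

92.9 %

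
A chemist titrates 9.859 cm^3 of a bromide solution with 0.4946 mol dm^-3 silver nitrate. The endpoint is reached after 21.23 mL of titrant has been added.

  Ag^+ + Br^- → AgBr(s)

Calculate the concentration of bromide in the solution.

1.065 mol/L

n(AgNO3) = 0.02123 L × 0.4946 mol/L = 0.01050 mol
n(Br-) = 0.01050 mol (1:1 mole ratio)
[Br-] = 0.01050 mol / 0.009859 L = 1.065 mol/L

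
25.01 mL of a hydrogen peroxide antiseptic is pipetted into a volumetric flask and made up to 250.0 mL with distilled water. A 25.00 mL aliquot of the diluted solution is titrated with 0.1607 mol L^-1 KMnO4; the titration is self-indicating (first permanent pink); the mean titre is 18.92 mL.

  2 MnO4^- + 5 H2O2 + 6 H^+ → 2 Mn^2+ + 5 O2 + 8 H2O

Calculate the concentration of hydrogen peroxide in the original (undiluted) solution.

3.039 mol/L

n(KMnO4) = 0.01892 × 0.1607 = 3.040 × 10^-3 mol
From the 5:2 ratio, n(H2O2) in the aliquot = 5/2 × 3.040 × 10^-3 = 7.601 × 10^-3 mol
[H2O2]_dilute = 7.601 × 10^-3 / 0.02500 = 0.3040 mol/L
Dilution factor = 250.0 / 25.01 = 9.996
[H2O2]_stock = 0.3040 × 9.996 = 3.039 mol/L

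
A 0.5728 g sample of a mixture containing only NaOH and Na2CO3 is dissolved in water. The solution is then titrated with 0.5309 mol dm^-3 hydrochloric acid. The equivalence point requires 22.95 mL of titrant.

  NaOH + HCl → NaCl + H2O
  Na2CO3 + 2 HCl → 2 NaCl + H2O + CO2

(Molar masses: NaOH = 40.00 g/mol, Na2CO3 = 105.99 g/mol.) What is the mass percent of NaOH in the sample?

n(HCl) = 0.02295 × 0.5309 = 0.01218 mol
Let x = n(NaOH), y = n(Na2CO3).
Titrant: 1x + 2y = 0.01218;  mass: 40.00x + 105.99y = 0.5728
Solving, x = 5.610 × 10^-3 mol, y = 3.287 × 10^-3 mol
mass of NaOH = 5.610 × 10^-3 × 40.00 = 0.2244 g
% NaOH = 0.2244 / 0.5728 × 100 = 39.17 %

39.17 %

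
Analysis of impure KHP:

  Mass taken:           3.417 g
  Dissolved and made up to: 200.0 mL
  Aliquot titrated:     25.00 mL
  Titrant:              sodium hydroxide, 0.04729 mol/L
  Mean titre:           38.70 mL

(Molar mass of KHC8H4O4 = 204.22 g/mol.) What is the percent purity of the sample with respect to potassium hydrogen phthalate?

KHC8H4O4 + NaOH → KNaC8H4O4 + H2O
n(NaOH) per titration = 0.03870 × 0.04729 = 1.830 × 10^-3 mol
n(KHC8H4O4) in each aliquot = 1.830 × 10^-3 mol (1:1 ratio)
n(KHC8H4O4) in the whole flask = 1.830 × 10^-3 × 200.0/25.00 = 0.01464 mol
mass of KHC8H4O4 = 0.01464 × 204.22 = 2.990 g
% KHC8H4O4 = 2.990 / 3.417 × 100 = 87.50 %

87.50 %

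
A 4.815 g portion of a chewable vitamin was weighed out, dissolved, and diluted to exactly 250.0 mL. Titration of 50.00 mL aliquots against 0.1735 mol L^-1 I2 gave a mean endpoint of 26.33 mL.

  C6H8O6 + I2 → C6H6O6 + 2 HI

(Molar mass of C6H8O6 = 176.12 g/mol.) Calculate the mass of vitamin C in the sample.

n(I2) per titration = 0.02633 × 0.1735 = 4.568 × 10^-3 mol
n(C6H8O6) in each aliquot = 4.568 × 10^-3 mol (1:1 ratio)
n(C6H8O6) in the whole flask = 4.568 × 10^-3 × 250.0/50.00 = 0.02284 mol
mass of C6H8O6 = 0.02284 × 176.12 = 4.023 g

4.023 g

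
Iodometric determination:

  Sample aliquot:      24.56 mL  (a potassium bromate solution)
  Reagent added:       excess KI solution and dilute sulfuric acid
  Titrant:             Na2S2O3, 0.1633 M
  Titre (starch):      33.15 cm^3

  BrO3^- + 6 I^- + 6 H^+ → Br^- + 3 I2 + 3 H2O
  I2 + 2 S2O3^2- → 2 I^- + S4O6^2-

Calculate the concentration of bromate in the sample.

0.03674 M

n(S2O3^2-) = 0.03315 × 0.1633 = 5.413 × 10^-3 mol
n(I2) = n(S2O3^2-)/2 = 2.707 × 10^-3 mol
From the 1:3 ratio, n(BrO3^-) in the aliquot = 1/3 × 2.707 × 10^-3 = 9.022 × 10^-4 mol
[BrO3^-] = 9.022 × 10^-4 / 0.02456 = 0.03674 mol/L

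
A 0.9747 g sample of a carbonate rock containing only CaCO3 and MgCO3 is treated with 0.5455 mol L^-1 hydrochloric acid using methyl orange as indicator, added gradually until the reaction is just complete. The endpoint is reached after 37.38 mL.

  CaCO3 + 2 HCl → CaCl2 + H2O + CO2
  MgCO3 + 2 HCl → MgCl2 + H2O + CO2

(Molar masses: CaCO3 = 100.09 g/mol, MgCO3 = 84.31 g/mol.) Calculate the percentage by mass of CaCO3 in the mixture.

n(HCl) = 0.03738 × 0.5455 = 0.02039 mol
Let x = n(CaCO3), y = n(MgCO3).
Titrant: 2x + 2y = 0.02039;  mass: 100.09x + 84.31y = 0.9747
Solving, x = 7.296 × 10^-3 mol, y = 2.900 × 10^-3 mol
mass of CaCO3 = 7.296 × 10^-3 × 100.09 = 0.7302 g
% CaCO3 = 0.7302 / 0.9747 × 100 = 74.92 %

74.92 %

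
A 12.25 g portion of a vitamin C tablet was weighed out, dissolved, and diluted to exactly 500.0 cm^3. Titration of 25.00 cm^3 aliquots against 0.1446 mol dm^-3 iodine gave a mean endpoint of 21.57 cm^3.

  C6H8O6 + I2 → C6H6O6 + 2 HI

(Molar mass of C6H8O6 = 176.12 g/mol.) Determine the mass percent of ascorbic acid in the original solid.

n(I2) per titration = 0.02157 × 0.1446 = 3.119 × 10^-3 mol
n(C6H8O6) in each aliquot = 3.119 × 10^-3 mol (1:1 ratio)
n(C6H8O6) in the whole flask = 3.119 × 10^-3 × 500.0/25.00 = 0.06238 mol
mass of C6H8O6 = 0.06238 × 176.12 = 10.99 g
% C6H8O6 = 10.99 / 12.25 × 100 = 89.69 %

89.69 %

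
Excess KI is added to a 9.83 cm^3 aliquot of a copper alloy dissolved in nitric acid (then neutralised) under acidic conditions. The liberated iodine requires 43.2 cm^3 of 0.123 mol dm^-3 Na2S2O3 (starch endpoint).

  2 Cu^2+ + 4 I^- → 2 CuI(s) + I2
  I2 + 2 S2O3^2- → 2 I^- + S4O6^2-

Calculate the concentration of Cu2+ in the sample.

n(S2O3^2-) = 0.0432 × 0.123 = 5.31 × 10^-3 mol
n(I2) = n(S2O3^2-)/2 = 2.66 × 10^-3 mol
From the 2:1 ratio, n(Cu2+) in the aliquot = 2/1 × 2.66 × 10^-3 = 5.31 × 10^-3 mol
[Cu2+] = 5.31 × 10^-3 / 0.00983 = 0.541 mol/L

0.541 mol/L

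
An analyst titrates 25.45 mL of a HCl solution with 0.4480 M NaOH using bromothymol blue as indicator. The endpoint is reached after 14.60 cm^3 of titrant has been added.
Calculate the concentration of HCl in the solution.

0.2570 M

HCl + NaOH → NaCl + H2O
n(NaOH) = 0.01460 L × 0.4480 mol/L = 6.541 × 10^-3 mol
n(HCl) = 6.541 × 10^-3 mol (1:1 mole ratio)
[HCl] = 6.541 × 10^-3 mol / 0.02545 L = 0.2570 mol/L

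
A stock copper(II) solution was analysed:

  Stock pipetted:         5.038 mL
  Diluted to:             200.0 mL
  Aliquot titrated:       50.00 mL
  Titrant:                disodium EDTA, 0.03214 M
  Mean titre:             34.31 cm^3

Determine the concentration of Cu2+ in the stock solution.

Cu^2+ + EDTA^4- → [Cu(EDTA)]^2-
n(EDTA) = 0.03431 × 0.03214 = 1.103 × 10^-3 mol
n(Cu2+) in the aliquot = 1.103 × 10^-3 mol (1:1 ratio)
[Cu2+]_dilute = 1.103 × 10^-3 / 0.05000 = 0.02205 mol/L
Dilution factor = 200.0 / 5.038 = 39.70
[Cu2+]_stock = 0.02205 × 39.70 = 0.8755 mol/L

0.8755 M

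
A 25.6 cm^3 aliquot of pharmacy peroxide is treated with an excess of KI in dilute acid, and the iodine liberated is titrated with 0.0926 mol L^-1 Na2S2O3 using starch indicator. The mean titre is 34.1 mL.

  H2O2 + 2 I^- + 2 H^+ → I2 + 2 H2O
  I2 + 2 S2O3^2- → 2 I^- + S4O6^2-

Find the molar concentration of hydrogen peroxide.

n(S2O3^2-) = 0.0341 × 0.0926 = 3.16 × 10^-3 mol
n(I2) = n(S2O3^2-)/2 = 1.58 × 10^-3 mol
n(H2O2) in the aliquot = 1.58 × 10^-3 mol (1:1 ratio)
[H2O2] = 1.58 × 10^-3 / 0.0256 = 0.0617 mol/L

0.0617 mol/L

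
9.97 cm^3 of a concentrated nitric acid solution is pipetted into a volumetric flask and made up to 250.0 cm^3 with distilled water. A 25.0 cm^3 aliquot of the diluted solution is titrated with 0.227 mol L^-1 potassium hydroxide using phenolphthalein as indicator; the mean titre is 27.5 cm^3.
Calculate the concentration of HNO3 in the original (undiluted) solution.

6.26 mol/L

HNO3 + KOH → KNO3 + H2O
n(KOH) = 0.0275 × 0.227 = 6.24 × 10^-3 mol
n(HNO3) in the aliquot = 6.24 × 10^-3 mol (1:1 ratio)
[HNO3]_dilute = 6.24 × 10^-3 / 0.0250 = 0.250 mol/L
Dilution factor = 250.0 / 9.97 = 25.08
[HNO3]_stock = 0.250 × 25.08 = 6.26 mol/L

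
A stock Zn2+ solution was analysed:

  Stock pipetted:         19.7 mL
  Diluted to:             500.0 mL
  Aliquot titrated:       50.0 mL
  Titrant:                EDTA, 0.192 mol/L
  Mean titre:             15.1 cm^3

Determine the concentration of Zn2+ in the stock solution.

Zn^2+ + EDTA^4- → [Zn(EDTA)]^2-
n(EDTA) = 0.0151 × 0.192 = 2.90 × 10^-3 mol
n(Zn2+) in the aliquot = 2.90 × 10^-3 mol (1:1 ratio)
[Zn2+]_dilute = 2.90 × 10^-3 / 0.0500 = 0.0580 mol/L
Dilution factor = 500.0 / 19.7 = 25.38
[Zn2+]_stock = 0.0580 × 25.38 = 1.47 mol/L

1.47 mol/L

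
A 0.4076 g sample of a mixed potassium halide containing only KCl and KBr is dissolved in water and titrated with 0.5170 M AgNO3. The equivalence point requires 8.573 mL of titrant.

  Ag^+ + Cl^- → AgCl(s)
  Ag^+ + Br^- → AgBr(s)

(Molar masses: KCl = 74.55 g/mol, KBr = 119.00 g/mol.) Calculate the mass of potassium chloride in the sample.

0.2010 g

n(AgNO3) = 0.008573 × 0.5170 = 4.432 × 10^-3 mol
Let x = n(KCl), y = n(KBr).
Titrant: 1x + 1y = 4.432 × 10^-3;  mass: 74.55x + 119.00y = 0.4076
Solving, x = 2.696 × 10^-3 mol, y = 1.736 × 10^-3 mol
mass of KCl = 2.696 × 10^-3 × 74.55 = 0.2010 g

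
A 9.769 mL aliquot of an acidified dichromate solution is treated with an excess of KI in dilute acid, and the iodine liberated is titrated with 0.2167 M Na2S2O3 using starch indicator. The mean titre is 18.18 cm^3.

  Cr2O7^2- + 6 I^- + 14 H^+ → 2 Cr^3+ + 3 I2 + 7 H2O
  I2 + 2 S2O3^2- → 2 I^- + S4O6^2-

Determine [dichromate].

0.06721 M

n(S2O3^2-) = 0.01818 × 0.2167 = 3.940 × 10^-3 mol
n(I2) = n(S2O3^2-)/2 = 1.970 × 10^-3 mol
From the 1:3 ratio, n(Cr2O7^2-) in the aliquot = 1/3 × 1.970 × 10^-3 = 6.566 × 10^-4 mol
[Cr2O7^2-] = 6.566 × 10^-4 / 0.009769 = 0.06721 mol/L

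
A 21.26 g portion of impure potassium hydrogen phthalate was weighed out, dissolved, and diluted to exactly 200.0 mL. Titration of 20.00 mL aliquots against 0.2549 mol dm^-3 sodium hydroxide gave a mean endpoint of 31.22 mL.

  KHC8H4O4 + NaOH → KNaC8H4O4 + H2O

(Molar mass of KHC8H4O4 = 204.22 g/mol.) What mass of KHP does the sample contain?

16.25 g

n(NaOH) per titration = 0.03122 × 0.2549 = 7.958 × 10^-3 mol
n(KHC8H4O4) in each aliquot = 7.958 × 10^-3 mol (1:1 ratio)
n(KHC8H4O4) in the whole flask = 7.958 × 10^-3 × 200.0/20.00 = 0.07958 mol
mass of KHC8H4O4 = 0.07958 × 204.22 = 16.25 g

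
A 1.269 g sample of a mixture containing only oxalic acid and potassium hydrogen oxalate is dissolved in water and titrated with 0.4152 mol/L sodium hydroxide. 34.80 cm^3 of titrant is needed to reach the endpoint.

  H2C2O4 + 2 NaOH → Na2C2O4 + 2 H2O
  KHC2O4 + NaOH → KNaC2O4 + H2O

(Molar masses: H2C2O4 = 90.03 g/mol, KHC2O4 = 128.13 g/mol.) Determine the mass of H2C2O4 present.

0.3154 g

n(NaOH) = 0.03480 × 0.4152 = 0.01445 mol
Let x = n(H2C2O4), y = n(KHC2O4).
Titrant: 2x + 1y = 0.01445;  mass: 90.03x + 128.13y = 1.269
Solving, x = 3.503 × 10^-3 mol, y = 7.442 × 10^-3 mol
mass of H2C2O4 = 3.503 × 10^-3 × 90.03 = 0.3154 g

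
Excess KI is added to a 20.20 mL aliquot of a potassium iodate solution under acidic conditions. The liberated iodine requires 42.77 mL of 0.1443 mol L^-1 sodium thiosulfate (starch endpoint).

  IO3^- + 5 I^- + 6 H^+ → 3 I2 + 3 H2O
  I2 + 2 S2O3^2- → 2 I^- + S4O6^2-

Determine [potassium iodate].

n(S2O3^2-) = 0.04277 × 0.1443 = 6.172 × 10^-3 mol
n(I2) = n(S2O3^2-)/2 = 3.086 × 10^-3 mol
From the 1:3 ratio, n(IO3^-) in the aliquot = 1/3 × 3.086 × 10^-3 = 1.029 × 10^-3 mol
[IO3^-] = 1.029 × 10^-3 / 0.02020 = 0.05092 mol/L

0.05092 mol/L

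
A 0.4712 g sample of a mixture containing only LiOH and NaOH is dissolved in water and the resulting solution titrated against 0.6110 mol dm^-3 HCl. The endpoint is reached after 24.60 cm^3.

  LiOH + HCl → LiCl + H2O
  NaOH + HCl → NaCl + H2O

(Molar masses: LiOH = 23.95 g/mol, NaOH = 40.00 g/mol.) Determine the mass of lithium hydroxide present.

0.1940 g

n(HCl) = 0.02460 × 0.6110 = 0.01503 mol
Let x = n(LiOH), y = n(NaOH).
Titrant: 1x + 1y = 0.01503;  mass: 23.95x + 40.00y = 0.4712
Solving, x = 8.101 × 10^-3 mol, y = 6.929 × 10^-3 mol
mass of LiOH = 8.101 × 10^-3 × 23.95 = 0.1940 g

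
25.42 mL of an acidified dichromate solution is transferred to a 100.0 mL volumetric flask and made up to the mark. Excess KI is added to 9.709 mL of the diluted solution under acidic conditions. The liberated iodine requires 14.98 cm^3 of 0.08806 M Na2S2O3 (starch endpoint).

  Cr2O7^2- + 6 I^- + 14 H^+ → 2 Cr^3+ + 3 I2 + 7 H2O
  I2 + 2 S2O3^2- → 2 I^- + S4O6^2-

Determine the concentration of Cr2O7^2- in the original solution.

0.08908 M

n(S2O3^2-) = 0.01498 × 0.08806 = 1.319 × 10^-3 mol
n(I2) = n(S2O3^2-)/2 = 6.596 × 10^-4 mol
From the 1:3 ratio, n(Cr2O7^2-) in the aliquot = 1/3 × 6.596 × 10^-4 = 2.199 × 10^-4 mol
[Cr2O7^2-]_dilute = 2.199 × 10^-4 / 0.009709 = 0.02264 mol/L
[Cr2O7^2-]_original = 0.02264 × 100.0/25.42 = 0.08908 mol/L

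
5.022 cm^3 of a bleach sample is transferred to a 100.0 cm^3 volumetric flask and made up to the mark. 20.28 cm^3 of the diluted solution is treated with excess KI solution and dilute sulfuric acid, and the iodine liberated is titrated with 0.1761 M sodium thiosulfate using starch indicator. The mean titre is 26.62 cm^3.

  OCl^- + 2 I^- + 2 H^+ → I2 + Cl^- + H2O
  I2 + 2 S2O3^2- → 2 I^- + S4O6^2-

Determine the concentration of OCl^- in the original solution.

2.301 M

n(S2O3^2-) = 0.02662 × 0.1761 = 4.688 × 10^-3 mol
n(I2) = n(S2O3^2-)/2 = 2.344 × 10^-3 mol
n(OCl^-) in the aliquot = 2.344 × 10^-3 mol (1:1 ratio)
[OCl^-]_dilute = 2.344 × 10^-3 / 0.02028 = 0.1156 mol/L
[OCl^-]_original = 0.1156 × 100.0/5.022 = 2.301 mol/L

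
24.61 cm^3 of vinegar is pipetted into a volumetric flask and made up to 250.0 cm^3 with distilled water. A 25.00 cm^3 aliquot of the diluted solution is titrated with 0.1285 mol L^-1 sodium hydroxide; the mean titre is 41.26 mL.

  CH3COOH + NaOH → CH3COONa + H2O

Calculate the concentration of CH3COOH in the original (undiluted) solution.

n(NaOH) = 0.04126 × 0.1285 = 5.302 × 10^-3 mol
n(CH3COOH) in the aliquot = 5.302 × 10^-3 mol (1:1 ratio)
[CH3COOH]_dilute = 5.302 × 10^-3 / 0.02500 = 0.2121 mol/L
Dilution factor = 250.0 / 24.61 = 10.16
[CH3COOH]_stock = 0.2121 × 10.16 = 2.154 mol/L

2.154 mol/L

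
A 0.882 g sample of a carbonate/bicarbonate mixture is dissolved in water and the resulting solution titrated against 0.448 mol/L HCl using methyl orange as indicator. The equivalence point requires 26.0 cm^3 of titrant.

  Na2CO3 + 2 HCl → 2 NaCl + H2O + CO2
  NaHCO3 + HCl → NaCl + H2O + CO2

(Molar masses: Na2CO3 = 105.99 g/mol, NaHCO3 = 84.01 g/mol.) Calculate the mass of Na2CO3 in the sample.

n(HCl) = 0.0260 × 0.448 = 0.0116 mol
Let x = n(Na2CO3), y = n(NaHCO3).
Titrant: 2x + 1y = 0.0116;  mass: 105.99x + 84.01y = 0.882
Solving, x = 1.56 × 10^-3 mol, y = 8.54 × 10^-3 mol
mass of Na2CO3 = 1.56 × 10^-3 × 105.99 = 0.165 g

0.165 g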